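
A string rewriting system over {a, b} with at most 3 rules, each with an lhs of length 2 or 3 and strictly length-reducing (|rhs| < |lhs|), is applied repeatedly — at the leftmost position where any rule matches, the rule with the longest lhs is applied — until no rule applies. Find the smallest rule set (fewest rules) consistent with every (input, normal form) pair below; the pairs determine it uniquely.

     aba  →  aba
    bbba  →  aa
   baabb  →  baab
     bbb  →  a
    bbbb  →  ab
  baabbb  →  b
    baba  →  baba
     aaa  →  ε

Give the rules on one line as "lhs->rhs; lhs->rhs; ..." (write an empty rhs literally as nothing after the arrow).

aaa->; bb->b; bbb->a

  | aba
  | bbba => aa
  | baabb => baab
  | bbb => a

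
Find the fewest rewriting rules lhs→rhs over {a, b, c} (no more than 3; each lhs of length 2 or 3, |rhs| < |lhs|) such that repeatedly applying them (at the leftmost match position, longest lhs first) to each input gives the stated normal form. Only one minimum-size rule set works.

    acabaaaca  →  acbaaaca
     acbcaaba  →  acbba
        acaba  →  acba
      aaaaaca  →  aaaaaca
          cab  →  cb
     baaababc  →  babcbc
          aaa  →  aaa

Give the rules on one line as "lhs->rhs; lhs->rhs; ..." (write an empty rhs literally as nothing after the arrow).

  | acabaaaca => acbaaaca
  | acbcaaba => acbba
  | acaba => acba
  | aaaaaca

aab->bc; caa->; cab->cb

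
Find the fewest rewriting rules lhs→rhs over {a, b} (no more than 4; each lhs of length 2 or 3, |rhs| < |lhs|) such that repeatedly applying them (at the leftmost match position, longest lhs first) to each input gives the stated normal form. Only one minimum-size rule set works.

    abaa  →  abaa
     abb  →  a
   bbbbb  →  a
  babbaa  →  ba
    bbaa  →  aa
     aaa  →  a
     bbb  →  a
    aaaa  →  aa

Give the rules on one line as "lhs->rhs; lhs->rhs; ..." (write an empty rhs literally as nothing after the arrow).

aaa->a; bb->; bbb->a

  | abaa
  | abb => a
  | bbbbb => abb => a
  | babbaa => baaa => ba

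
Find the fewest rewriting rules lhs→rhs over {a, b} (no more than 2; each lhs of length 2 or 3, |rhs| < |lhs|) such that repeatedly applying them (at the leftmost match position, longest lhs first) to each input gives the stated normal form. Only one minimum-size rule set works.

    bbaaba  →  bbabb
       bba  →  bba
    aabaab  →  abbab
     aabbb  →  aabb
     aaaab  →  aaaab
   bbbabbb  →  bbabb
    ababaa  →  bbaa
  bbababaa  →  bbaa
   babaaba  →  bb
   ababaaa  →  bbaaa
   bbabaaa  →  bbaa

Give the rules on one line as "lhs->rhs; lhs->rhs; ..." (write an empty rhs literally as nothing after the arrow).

aba->bb; bbb->bb

  | bbaaba => bbabb
  | bba
  | aabaab => abbab
  | aabbb => aabb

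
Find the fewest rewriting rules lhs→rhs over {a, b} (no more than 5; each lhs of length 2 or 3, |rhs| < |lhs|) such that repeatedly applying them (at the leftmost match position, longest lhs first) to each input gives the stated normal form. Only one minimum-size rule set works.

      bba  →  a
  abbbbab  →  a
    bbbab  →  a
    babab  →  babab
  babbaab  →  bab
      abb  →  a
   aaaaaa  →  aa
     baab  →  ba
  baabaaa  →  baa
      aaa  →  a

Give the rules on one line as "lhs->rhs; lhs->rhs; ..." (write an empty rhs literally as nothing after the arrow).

aaa->a; aab->a; bb->; bbb->a

  | bba => a
  | abbbbab => aabab => aab => a
  | bbbab => aab => a
  | babab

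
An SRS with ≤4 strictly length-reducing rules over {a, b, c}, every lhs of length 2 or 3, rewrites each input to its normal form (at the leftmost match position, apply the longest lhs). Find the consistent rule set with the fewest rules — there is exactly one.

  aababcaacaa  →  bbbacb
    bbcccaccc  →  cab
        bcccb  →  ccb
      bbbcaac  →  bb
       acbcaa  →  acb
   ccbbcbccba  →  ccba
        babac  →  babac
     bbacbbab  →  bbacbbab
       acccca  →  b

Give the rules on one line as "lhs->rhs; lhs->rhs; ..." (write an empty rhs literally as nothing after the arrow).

  | aababcaacaa => bbabcaacaa => bbaaacaa => bbbacaa => bbbacb
  | bbcccaccc => bccaccc => caccc => cab
  | bcccb => ccb
  | bbbcaac => bbaac => bbbc => bb

aa->b; bc->; ccc->b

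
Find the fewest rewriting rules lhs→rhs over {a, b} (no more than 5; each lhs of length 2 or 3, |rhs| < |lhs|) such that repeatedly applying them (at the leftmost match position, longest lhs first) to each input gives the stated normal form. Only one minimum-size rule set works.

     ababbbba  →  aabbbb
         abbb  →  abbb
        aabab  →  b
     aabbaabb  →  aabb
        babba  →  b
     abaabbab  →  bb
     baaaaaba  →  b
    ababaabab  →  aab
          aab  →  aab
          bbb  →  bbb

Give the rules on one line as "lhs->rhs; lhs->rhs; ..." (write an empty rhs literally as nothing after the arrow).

aaa->; aba->aa; ba->b; bab->ba

  | ababbbba => aabbbba => aabbbb
  | abbb
  | aabab => aaab => b
  | aabbaabb => aabbabb => aabbab => aabba => aabb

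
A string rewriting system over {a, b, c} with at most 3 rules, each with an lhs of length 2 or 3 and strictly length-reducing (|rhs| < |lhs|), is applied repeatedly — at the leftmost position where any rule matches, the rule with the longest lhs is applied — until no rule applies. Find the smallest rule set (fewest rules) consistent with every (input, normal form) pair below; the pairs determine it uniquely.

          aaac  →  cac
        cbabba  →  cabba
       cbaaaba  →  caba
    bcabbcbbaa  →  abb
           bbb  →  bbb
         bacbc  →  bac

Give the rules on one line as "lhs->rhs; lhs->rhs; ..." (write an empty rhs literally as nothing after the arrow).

  | aaac => cac
  | cbabba => cabba
  | cbaaaba => cbcaba => caba
  | bcabbcbbaa => abbcbbaa => abbbaa => abbbc => abb

aa->c; bab->ab; bc->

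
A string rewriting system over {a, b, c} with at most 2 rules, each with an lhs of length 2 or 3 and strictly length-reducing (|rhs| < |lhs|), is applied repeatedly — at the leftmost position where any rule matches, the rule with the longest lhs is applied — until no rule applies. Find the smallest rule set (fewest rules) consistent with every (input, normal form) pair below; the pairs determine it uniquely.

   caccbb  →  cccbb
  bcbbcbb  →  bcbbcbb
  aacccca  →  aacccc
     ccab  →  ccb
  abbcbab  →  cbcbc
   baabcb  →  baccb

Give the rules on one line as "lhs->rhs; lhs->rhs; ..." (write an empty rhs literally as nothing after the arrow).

ab->c; ca->c

  | caccbb => cccbb
  | bcbbcbb
  | aacccca => aacccc
  | ccab => ccb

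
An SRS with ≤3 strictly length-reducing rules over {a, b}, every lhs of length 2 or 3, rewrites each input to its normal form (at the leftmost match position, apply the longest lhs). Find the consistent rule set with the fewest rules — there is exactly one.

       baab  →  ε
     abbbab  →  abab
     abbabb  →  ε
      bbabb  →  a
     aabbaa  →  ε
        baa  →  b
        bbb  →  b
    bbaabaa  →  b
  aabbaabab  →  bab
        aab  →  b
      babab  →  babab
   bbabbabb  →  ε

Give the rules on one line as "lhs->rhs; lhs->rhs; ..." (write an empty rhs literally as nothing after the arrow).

  | baab => bb => ε
  | abbbab => abab
  | abbabb => aabb => bb => ε
  | bbabb => abb => a

aa->; bb->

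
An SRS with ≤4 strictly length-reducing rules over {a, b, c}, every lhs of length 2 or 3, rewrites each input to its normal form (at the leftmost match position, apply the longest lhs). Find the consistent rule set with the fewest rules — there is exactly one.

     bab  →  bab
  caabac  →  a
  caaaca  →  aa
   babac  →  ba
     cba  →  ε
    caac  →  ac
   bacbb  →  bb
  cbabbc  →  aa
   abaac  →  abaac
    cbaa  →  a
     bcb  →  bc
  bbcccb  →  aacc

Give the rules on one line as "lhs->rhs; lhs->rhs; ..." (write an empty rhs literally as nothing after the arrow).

bac->; bbc->aa; ca->; cb->c

  | bab
  | caabac => abac => a
  | caaaca => aaca => aa
  | babac => ba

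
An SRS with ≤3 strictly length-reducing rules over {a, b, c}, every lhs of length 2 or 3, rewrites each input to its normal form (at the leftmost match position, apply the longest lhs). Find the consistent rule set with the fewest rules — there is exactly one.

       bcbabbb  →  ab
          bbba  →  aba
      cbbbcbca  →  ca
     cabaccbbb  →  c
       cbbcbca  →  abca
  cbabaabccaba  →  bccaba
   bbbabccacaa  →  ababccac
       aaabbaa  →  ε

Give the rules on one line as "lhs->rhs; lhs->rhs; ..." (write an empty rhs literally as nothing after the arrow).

  | bcbabbb => bbabbb => aabbb => bbb => ab
  | bbba => aba
  | cbbbcbca => bbbcbca => abcbca => abbca => aaca => ca
  | cabaccbbb => cabacbbb => cababbb => cabaab => cabb => caa => c

aa->; bb->a; cb->b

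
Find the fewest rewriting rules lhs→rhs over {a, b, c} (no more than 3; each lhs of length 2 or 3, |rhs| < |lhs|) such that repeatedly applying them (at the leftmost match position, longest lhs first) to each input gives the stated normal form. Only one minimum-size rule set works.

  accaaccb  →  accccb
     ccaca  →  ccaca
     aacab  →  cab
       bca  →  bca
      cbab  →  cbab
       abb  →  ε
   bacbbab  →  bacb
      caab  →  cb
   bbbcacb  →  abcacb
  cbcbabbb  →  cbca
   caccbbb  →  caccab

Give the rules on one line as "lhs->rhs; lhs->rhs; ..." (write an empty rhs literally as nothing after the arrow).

  | accaaccb => accccb
  | ccaca
  | aacab => cab
  | bca

aa->; bb->a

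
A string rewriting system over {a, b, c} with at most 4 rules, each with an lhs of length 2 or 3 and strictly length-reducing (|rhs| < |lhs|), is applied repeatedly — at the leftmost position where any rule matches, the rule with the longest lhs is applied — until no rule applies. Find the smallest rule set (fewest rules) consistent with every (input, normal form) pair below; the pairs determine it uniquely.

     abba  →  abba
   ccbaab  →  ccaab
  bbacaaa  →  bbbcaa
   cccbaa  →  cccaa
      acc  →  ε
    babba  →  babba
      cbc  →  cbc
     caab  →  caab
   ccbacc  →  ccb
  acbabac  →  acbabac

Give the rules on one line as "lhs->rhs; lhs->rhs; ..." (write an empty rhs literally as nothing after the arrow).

aca->bc; acc->; baa->aa

  | abba
  | ccbaab => ccaab
  | bbacaaa => bbbcaa
  | cccbaa => cccaa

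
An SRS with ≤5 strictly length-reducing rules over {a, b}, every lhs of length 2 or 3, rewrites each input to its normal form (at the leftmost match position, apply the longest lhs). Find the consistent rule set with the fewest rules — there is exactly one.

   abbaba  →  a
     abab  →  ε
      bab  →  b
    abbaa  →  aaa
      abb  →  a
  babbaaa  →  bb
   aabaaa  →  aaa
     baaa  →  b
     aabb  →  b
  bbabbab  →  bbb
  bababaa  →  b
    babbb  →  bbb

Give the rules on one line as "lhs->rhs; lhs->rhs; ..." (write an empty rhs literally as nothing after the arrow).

aab->; ab->a; ba->b; bab->b

  | abbaba => ababa => aaba => a
  | abab => aab => ε
  | bab => b
  | abbaa => abaa => aaa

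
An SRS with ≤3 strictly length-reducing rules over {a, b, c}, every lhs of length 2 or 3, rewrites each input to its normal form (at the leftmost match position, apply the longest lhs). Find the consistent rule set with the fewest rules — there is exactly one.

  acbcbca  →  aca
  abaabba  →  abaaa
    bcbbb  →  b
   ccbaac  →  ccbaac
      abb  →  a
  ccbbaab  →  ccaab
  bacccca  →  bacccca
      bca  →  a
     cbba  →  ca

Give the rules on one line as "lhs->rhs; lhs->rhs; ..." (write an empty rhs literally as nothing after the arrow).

bb->; bc->

  | acbcbca => acbca => aca
  | abaabba => abaaa
  | bcbbb => bbb => b
  | ccbaac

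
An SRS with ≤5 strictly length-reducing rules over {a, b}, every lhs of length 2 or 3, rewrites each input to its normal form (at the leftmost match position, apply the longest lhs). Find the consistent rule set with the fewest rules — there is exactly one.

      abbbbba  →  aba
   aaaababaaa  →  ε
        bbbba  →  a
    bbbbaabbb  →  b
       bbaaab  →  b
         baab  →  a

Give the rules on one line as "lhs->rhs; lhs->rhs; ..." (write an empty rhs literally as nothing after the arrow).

  | abbbbba => abbba => aba
  | aaaababaaa => aaababaaa => aababaaa => babaaa => baaba => abba => aa => ε
  | bbbba => bba => a
  | bbbbaabbb => bbaabbb => aabbb => bbb => b

aa->; aaa->aa; baa->ab; bb->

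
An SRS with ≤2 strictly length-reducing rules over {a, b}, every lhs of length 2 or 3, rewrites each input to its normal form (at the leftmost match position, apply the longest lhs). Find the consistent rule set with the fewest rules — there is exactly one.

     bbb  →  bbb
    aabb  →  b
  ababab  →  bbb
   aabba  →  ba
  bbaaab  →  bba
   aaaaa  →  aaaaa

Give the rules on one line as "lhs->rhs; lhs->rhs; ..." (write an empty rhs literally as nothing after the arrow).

  | bbb
  | aabb => b
  | ababab => babab => bbab => bbb
  | aabba => ba

aab->; ab->b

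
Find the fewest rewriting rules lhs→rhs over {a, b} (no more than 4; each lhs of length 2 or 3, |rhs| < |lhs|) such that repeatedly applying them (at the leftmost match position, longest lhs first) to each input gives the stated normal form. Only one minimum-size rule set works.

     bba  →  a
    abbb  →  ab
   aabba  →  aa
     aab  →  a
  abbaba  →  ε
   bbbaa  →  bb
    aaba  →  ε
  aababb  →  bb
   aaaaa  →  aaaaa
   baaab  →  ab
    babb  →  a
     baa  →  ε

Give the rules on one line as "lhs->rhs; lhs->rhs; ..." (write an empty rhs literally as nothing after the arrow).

aab->ba; abb->a; ba->a; baa->

  | bba => ba => a
  | abbb => ab
  | aabba => baba => aba => aa
  | aab => ba => a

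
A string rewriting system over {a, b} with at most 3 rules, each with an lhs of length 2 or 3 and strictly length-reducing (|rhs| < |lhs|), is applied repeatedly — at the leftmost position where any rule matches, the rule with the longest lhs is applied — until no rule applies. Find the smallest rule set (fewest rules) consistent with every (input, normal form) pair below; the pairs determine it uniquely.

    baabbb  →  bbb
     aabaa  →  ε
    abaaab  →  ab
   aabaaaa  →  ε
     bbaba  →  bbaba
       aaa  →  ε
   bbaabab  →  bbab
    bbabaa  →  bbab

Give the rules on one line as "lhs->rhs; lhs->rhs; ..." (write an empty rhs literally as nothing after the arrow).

aa->; aaa->aa; aab->

  | baabbb => bbb
  | aabaa => aa => ε
  | abaaab => abaab => ab
  | aabaaaa => aaaa => aaa => aa => ε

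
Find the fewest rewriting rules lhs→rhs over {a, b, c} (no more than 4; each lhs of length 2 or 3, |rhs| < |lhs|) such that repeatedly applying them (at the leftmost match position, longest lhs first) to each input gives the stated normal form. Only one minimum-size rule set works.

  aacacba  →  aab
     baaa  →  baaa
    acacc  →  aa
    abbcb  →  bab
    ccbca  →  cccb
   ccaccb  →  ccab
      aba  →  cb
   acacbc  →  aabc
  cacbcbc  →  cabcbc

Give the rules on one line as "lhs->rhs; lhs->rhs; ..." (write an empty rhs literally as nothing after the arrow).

aba->cb; abb->ba; ac->a; bca->cb

  | aacacba => aaacba => aaaba => aacb => aab
  | baaa
  | acacc => aacc => aac => aa
  | abbcb => bacb => bab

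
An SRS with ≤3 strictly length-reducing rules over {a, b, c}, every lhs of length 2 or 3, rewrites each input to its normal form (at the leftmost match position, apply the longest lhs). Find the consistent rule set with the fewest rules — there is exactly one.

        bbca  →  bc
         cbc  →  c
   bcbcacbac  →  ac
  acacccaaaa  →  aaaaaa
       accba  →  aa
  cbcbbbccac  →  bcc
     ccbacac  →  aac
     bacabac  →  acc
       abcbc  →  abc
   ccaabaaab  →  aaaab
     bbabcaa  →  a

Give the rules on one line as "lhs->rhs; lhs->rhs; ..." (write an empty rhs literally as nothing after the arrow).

ba->c; ca->a; cb->

  | bbca => bba => bc
  | cbc => c
  | bcbcacbac => bcacbac => bacbac => ccbac => cac => ac
  | acacccaaaa => aacccaaaa => aaccaaaa => aacaaaa => aaaaaa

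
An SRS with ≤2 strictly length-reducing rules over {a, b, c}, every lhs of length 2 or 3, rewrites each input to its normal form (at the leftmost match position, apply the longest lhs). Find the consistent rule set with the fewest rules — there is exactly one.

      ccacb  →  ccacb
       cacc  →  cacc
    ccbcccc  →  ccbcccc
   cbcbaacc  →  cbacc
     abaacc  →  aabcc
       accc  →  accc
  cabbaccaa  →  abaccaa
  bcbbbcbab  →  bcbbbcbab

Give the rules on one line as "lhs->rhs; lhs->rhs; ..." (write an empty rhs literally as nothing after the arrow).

baa->ab; cab->a

  | ccacb
  | cacc
  | ccbcccc
  | cbcbaacc => cbcabcc => cbacc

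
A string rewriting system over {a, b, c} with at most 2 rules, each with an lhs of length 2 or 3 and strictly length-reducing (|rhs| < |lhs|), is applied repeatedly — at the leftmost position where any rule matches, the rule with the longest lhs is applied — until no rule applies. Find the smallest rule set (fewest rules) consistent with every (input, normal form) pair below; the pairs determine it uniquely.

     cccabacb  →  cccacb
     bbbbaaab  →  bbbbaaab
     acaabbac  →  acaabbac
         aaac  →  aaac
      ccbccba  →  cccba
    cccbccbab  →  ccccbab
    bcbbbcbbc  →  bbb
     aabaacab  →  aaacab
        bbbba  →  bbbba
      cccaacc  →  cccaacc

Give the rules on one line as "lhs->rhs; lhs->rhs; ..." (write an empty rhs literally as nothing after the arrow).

  | cccabacb => cccacb
  | bbbbaaab
  | acaabbac
  | aaac

aba->a; bc->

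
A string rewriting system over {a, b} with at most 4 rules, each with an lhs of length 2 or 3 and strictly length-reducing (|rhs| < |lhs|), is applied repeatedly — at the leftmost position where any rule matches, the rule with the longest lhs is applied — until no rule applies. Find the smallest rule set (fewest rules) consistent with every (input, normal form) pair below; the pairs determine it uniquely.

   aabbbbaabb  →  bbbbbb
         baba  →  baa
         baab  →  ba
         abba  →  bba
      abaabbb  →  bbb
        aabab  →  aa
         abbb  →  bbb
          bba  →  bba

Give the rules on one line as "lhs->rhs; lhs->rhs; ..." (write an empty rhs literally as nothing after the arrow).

  | aabbbbaabb => abbbbaabb => bbbbaabb => bbbbabb => bbbbbb
  | baba => baa
  | baab => ba
  | abba => bba

ab->; aba->aa; abb->bb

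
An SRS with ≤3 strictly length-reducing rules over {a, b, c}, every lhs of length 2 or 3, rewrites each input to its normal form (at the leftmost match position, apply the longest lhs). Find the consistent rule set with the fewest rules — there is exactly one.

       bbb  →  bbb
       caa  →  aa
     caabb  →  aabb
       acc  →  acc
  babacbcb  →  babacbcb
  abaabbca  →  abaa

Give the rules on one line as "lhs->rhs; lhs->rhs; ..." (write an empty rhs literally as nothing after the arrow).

bba->; ca->a

  | bbb
  | caa => aa
  | caabb => aabb
  | acc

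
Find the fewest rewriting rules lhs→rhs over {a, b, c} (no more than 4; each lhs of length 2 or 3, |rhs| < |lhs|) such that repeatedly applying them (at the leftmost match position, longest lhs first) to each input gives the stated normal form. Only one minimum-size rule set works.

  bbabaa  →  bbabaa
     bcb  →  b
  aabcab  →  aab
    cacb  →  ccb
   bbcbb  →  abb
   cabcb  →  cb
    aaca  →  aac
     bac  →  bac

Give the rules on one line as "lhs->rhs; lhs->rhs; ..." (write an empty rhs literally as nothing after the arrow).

  | bbabaa
  | bcb => b
  | aabcab => aabcb => aab
  | cacb => ccb

bbc->a; bcb->b; ca->c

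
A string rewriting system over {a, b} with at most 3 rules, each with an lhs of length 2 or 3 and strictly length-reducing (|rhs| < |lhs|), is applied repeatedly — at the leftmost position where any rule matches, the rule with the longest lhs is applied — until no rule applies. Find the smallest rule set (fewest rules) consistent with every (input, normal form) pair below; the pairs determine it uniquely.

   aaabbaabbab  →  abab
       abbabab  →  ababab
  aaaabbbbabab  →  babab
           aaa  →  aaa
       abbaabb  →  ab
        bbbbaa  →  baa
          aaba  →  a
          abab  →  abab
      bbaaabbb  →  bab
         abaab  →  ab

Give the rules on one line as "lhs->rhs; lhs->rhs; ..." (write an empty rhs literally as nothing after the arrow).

  | aaabbaabbab => abaabbab => abbab => abab
  | abbabab => ababab
  | aaaabbbbabab => aabbbabab => bbabab => babab
  | aaa

aab->; bb->b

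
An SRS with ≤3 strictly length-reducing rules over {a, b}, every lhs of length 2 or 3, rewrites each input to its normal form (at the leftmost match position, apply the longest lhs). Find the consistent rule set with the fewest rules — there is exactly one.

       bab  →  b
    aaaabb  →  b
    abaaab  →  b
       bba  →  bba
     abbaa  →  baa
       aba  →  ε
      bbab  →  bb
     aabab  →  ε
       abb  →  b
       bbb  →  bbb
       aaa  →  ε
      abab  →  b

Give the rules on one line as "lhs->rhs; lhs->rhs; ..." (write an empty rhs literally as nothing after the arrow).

aaa->; ab->; aba->ab

  | bab => b
  | aaaabb => abb => b
  | abaaab => abaab => abab => abb => b
  | bba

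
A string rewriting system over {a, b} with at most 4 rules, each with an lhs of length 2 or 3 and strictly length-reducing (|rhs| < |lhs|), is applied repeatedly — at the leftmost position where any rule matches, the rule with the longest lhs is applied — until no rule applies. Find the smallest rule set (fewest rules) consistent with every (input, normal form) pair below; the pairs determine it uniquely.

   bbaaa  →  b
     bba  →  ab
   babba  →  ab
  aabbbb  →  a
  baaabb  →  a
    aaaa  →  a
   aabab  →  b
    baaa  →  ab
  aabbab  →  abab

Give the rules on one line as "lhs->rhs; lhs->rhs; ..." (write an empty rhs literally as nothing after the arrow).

  | bbaaa => abaa => abb => aa => b
  | bba => ab
  | babba => baab => bbb => ab
  | aabbbb => bbbbb => abbb => aab => bb => a

aa->b; bb->a; bba->ab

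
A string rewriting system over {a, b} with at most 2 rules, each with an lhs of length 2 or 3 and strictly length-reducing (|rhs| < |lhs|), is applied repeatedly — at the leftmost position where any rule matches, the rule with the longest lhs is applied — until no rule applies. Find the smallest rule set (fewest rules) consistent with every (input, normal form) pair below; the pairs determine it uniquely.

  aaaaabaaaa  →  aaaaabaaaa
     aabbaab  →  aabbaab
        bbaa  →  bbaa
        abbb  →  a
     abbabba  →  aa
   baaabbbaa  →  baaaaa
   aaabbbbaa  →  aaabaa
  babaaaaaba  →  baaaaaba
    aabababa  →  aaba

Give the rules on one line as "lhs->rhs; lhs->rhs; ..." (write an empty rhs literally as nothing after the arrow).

bab->b; bbb->

  | aaaaabaaaa
  | aabbaab
  | bbaa
  | abbb => a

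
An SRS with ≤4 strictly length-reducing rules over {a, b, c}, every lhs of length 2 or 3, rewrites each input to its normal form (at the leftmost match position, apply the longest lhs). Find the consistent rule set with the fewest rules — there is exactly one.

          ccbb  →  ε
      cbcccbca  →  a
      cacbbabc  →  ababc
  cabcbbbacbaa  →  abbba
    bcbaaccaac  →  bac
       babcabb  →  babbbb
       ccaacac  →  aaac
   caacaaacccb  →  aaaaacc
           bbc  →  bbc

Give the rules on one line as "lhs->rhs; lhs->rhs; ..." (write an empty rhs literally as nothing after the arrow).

  | ccbb => cb => ε
  | cbcccbca => cccbca => ccca => cca => ca => a
  | cacbbabc => acbbabc => ababc
  | cabcbbbacbaa => abcbbbacbaa => abbbacbaa => abbbaaa => abbbaa => abbba

baa->ba; bca->bb; ca->a; cb->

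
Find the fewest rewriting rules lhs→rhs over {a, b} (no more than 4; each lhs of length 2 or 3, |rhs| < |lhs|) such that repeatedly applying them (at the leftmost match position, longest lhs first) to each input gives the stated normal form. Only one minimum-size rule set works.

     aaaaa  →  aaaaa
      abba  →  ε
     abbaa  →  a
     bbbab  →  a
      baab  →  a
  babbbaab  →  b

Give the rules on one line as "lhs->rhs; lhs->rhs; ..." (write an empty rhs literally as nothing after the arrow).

ab->b; bb->a; bba->

  | aaaaa
  | abba => bba => ε
  | abbaa => bbaa => a
  | bbbab => abab => bab => bb => a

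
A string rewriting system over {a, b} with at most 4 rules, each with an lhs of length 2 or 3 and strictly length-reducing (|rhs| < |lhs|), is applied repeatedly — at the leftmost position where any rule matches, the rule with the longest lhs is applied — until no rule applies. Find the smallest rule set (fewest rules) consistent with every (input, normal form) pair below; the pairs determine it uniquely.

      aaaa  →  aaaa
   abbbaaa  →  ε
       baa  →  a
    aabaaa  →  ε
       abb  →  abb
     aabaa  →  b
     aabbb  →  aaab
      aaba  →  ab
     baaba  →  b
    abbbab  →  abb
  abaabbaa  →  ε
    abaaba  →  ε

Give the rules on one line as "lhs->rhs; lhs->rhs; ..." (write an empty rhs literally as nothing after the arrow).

  | aaaa
  | abbbaaa => aabaaa => abaa => ba => ε
  | baa => a
  | aabaaa => abaa => ba => ε

aba->b; ba->; bbb->ab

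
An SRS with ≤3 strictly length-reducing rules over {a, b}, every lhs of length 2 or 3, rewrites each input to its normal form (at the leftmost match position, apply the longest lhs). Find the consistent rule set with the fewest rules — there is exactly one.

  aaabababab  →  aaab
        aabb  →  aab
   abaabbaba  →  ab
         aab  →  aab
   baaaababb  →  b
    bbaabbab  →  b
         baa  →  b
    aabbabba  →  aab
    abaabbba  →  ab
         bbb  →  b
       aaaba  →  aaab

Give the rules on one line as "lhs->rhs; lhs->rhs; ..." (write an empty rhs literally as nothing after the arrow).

ba->b; bb->b

  | aaabababab => aaabbabab => aaababab => aaabbab => aaabab => aaabb => aaab
  | aabb => aab
  | abaabbaba => ababbaba => abbbaba => abbaba => ababa => abba => aba => ab
  | aab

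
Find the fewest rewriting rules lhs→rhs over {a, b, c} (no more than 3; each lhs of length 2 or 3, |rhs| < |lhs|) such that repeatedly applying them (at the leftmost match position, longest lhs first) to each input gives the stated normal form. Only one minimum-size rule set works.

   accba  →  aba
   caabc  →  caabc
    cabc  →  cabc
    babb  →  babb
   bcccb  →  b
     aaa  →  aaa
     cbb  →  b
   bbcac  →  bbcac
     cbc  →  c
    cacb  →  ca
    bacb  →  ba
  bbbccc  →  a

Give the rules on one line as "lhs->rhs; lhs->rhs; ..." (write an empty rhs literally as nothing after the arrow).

bbb->ac; cb->; cc->

  | accba => aba
  | caabc
  | cabc
  | babb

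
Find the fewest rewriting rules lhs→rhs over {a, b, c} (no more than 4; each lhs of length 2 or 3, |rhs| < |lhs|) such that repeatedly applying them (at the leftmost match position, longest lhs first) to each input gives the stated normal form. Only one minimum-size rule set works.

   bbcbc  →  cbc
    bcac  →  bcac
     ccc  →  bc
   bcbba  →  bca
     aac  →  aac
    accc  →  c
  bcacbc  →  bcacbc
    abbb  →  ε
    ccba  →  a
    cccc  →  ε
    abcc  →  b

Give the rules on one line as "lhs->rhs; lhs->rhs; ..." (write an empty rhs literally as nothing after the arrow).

  | bbcbc => cbc
  | bcac
  | ccc => bc
  | bcbba => bca

ab->; bb->; cc->b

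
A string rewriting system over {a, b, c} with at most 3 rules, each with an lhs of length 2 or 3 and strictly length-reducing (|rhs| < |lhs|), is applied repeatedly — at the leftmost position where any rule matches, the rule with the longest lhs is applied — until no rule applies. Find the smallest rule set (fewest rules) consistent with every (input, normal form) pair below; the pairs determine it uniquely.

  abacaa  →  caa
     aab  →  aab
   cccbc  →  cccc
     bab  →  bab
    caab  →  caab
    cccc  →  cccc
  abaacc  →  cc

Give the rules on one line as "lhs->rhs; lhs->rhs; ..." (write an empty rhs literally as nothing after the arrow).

  | abacaa => abcaa => acaa => caa
  | aab
  | cccbc => cccc
  | bab

ac->c; bc->c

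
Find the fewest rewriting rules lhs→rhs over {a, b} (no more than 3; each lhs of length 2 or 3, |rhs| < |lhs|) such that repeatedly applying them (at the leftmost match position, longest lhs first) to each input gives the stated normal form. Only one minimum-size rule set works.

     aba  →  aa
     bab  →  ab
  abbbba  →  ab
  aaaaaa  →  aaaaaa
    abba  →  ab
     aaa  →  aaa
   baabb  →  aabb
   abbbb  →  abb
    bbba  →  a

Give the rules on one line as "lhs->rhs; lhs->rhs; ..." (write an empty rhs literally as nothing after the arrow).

ba->a; bba->b; bbb->b

  | aba => aa
  | bab => ab
  | abbbba => abba => ab
  | aaaaaa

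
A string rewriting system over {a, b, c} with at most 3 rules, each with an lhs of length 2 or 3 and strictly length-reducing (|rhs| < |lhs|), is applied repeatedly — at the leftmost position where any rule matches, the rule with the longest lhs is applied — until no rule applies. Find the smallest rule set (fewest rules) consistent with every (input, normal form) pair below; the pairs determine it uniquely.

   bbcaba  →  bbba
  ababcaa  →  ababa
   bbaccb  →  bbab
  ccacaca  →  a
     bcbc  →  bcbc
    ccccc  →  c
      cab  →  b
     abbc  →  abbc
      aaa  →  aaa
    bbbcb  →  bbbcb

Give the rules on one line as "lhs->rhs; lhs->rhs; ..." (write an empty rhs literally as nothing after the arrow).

  | bbcaba => bbba
  | ababcaa => ababa
  | bbaccb => bbab
  | ccacaca => acaca => aca => a

ca->; cc->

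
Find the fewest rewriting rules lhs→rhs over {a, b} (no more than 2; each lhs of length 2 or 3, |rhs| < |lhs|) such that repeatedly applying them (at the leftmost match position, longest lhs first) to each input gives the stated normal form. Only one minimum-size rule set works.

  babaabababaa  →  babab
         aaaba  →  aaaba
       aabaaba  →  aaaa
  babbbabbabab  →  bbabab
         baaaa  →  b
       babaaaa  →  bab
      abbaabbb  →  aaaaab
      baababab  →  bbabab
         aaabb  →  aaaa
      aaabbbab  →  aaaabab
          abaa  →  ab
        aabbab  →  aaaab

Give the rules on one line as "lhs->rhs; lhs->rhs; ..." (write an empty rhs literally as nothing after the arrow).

abb->aa; baa->b

  | babaabababaa => babbababaa => baaababaa => bababaa => babab
  | aaaba
  | aabaaba => aabba => aaaa
  | babbbabbabab => baababbabab => bbabbabab => bbaaabab => bbabab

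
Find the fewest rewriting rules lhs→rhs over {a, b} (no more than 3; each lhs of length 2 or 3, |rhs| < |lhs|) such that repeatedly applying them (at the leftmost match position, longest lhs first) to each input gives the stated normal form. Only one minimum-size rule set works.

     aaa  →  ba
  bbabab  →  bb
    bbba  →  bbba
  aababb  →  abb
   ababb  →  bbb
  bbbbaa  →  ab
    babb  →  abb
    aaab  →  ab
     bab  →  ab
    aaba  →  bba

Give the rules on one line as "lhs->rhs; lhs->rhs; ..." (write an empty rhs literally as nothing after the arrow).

aa->b; baa->ab; bab->ab

  | aaa => ba
  | bbabab => babab => abab => aab => bb
  | bbba
  | aababb => bbabb => babb => abb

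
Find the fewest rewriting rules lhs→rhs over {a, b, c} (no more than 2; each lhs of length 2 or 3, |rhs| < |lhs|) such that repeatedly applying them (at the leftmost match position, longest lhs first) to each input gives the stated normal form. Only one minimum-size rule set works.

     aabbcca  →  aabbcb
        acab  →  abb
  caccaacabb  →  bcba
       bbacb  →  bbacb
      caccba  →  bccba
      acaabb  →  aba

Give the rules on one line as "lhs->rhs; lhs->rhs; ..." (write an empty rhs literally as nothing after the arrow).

  | aabbcca => aabbcb
  | acab => abb
  | caccaacabb => bccaacabb => bcbacabb => bcbabbb => bcbabb => bcbab => bcba
  | bbacb

bab->ba; ca->b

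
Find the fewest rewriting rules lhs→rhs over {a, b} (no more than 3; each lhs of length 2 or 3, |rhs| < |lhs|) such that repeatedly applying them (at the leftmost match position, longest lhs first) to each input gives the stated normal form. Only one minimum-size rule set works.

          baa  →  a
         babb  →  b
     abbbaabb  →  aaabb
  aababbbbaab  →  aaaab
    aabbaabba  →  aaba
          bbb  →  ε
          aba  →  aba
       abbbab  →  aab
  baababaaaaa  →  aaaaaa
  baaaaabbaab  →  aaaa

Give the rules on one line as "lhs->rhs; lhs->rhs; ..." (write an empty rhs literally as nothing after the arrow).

  | baa => a
  | babb => b
  | abbbaabb => aaabb
  | aababbbbaab => aabbbaab => aaaab

baa->a; bab->; bbb->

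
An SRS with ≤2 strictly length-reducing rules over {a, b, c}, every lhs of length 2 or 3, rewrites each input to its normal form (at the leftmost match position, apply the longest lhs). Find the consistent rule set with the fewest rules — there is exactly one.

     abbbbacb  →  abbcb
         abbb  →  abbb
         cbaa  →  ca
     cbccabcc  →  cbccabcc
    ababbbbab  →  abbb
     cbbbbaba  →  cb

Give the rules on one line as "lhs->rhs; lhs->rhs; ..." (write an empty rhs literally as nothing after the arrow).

  | abbbbacb => abbcb
  | abbb
  | cbaa => ca
  | cbccabcc

ba->; bba->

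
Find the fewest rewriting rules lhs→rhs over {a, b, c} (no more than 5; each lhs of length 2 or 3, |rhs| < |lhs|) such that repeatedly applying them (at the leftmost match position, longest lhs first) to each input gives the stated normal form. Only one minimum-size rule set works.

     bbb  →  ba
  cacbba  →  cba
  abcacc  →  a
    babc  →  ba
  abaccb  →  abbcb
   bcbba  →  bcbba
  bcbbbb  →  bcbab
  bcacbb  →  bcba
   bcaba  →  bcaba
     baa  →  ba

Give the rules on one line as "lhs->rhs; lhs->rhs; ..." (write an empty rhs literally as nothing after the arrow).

abc->a; ac->b; baa->ba; bbb->ba

  | bbb => ba
  | cacbba => cbbba => cbaa => cba
  | abcacc => aacc => abc => a
  | babc => ba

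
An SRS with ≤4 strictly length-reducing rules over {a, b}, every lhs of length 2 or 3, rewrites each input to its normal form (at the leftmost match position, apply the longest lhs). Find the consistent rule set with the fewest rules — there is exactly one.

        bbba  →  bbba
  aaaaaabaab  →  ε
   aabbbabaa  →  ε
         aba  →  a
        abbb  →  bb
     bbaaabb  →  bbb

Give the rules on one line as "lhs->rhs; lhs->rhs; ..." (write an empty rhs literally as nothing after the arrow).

  | bbba
  | aaaaaabaab => aaaabaab => aabaab => aaaab => aab => aa => ε
  | aabbbabaa => aabbabaa => aababaa => aaabaa => abaa => aa => ε
  | aba => a

aa->; aab->aa; ab->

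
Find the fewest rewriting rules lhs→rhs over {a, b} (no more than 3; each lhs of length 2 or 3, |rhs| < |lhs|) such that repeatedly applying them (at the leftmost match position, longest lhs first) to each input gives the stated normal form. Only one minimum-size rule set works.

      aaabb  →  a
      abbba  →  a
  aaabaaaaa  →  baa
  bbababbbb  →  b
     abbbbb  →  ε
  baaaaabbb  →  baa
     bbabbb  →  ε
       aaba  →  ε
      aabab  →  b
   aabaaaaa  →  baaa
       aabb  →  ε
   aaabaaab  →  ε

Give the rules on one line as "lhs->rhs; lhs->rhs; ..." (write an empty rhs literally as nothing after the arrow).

  | aaabb => aab => a
  | abbba => bba => a
  | aaabaaaaa => aabaaaa => abaaa => baa
  | bbababbbb => ababbbb => bbbbb => bbb => b

ab->; aba->b; bb->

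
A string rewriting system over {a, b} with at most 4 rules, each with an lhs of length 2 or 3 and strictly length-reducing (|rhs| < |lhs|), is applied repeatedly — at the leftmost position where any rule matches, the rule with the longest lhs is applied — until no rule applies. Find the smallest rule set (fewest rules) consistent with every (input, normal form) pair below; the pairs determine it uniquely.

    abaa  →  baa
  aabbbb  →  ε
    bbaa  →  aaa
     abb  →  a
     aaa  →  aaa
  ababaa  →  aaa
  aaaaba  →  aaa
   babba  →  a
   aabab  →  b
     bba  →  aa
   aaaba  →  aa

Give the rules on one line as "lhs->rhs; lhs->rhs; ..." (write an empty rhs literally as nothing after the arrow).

aab->; ab->b; bb->a; bbb->

  | abaa => baa
  | aabbbb => bbb => ε
  | bbaa => aaa
  | abb => bb => a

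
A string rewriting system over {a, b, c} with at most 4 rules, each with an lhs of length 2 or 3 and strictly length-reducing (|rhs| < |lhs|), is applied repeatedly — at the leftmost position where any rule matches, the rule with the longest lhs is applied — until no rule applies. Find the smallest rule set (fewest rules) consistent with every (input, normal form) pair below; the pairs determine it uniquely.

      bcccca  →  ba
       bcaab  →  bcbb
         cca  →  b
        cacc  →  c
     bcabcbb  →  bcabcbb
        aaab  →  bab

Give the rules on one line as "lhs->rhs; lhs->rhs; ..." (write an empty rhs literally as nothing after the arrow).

aa->b; acc->; cc->a

  | bcccca => bacca => ba
  | bcaab => bcbb
  | cca => aa => b
  | cacc => c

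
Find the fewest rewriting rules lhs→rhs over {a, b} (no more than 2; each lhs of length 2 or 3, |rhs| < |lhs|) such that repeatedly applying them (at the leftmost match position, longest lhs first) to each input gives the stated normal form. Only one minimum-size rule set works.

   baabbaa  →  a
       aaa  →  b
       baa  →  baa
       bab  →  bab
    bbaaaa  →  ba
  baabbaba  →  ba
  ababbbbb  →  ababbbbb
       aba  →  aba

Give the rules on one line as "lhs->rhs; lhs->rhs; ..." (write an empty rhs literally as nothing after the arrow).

  | baabbaa => baaaa => bba => a
  | aaa => b
  | baa
  | bab

aaa->b; bba->a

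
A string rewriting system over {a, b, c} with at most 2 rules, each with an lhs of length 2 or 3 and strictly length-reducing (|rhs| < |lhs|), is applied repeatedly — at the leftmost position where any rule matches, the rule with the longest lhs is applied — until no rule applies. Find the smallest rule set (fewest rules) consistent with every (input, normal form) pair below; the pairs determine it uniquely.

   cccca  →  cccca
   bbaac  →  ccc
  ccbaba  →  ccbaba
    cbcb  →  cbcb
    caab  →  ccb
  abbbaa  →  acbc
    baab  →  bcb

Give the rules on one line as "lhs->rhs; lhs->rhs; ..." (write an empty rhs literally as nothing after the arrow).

  | cccca
  | bbaac => caac => ccc
  | ccbaba
  | cbcb

aa->c; bb->c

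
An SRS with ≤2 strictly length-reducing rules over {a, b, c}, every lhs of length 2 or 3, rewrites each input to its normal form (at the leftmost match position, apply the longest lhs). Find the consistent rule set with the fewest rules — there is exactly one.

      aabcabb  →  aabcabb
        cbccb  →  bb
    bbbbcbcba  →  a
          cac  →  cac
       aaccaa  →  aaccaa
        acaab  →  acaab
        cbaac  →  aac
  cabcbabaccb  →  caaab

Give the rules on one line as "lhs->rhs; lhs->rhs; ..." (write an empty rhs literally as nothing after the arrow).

  | aabcabb
  | cbccb => bccb => bcb => bb
  | bbbbcbcba => bbbbbcba => bbbbbba => bbbbba => bbbba => bbba => bba => ba => a
  | cac

ba->a; cb->b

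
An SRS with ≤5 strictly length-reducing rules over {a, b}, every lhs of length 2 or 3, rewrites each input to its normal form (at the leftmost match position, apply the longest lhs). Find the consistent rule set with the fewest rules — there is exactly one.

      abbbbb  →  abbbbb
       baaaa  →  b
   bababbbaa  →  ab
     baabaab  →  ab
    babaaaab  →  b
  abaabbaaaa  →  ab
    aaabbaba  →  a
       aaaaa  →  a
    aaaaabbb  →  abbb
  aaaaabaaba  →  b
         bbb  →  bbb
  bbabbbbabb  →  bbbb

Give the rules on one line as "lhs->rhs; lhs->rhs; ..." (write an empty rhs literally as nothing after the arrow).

aa->; ba->; baa->ab; bab->

  | abbbbb
  | baaaa => abaa => aab => b
  | bababbbaa => abbbaa => abbab => ab
  | baabaab => abbaab => ababb => ab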